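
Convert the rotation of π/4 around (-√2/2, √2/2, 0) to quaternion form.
0.9239 - 0.2706i + 0.2706j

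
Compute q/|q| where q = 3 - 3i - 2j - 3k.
0.5388 - 0.5388i - 0.3592j - 0.5388k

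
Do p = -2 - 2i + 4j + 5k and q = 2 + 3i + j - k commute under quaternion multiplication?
No: pq = 3 - 19i + 19j - 2k ≠ 3 - i - 7j + 26k = qp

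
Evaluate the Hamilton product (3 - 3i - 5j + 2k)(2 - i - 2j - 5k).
3 + 20i - 33j - 10k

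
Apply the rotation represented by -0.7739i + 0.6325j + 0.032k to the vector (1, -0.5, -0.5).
(0.712, -0.899, 0.429)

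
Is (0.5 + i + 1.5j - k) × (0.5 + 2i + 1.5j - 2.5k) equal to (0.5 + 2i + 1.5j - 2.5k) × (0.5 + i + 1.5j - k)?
No: pq = -6.5 - 0.75i + 2j - 3.25k ≠ -6.5 + 3.75i + j - 0.25k = qp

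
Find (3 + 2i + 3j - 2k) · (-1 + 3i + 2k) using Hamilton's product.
-5 + 13i - 13j - k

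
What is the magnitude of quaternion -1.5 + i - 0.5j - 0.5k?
1.936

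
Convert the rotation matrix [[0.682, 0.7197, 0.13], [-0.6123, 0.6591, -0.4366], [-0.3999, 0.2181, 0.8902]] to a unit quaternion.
0.8988 + 0.1821i + 0.1474j - 0.3705k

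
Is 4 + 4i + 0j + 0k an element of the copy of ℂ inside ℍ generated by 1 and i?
Yes. The quaternion 4 + 4i has j- and k-coefficients y = z = 0, so it lies in the complex subalgebra spanned by 1 and i.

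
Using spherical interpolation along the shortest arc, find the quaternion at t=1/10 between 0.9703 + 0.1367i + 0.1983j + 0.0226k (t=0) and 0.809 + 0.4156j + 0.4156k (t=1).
0.9647 + 0.124i + 0.2233j + 0.0638k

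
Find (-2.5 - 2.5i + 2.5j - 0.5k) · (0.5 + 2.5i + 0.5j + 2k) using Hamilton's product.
4.75 - 2.25i + 3.75j - 12.75k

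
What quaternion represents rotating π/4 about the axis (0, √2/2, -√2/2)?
0.9239 + 0.2706j - 0.2706k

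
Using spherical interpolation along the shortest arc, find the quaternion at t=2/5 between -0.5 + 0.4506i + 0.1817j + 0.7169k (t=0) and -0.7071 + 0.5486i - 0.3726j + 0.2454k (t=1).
-0.6297 + 0.5288i - 0.0461j + 0.5672k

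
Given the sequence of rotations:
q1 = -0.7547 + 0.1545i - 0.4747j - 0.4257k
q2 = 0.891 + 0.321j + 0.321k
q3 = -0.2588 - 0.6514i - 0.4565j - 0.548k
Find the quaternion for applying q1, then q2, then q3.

q2 · q1 = -0.3834 + 0.1534i - 0.6156j - 0.6712k
q3 · q2 · q1 = -0.4497 + 0.1791i - 0.1869j + 0.8548k
-0.4497 + 0.1791i - 0.1869j + 0.8548k


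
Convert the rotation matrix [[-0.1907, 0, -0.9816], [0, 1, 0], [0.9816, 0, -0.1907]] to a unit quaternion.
0.6361 - 0.7716j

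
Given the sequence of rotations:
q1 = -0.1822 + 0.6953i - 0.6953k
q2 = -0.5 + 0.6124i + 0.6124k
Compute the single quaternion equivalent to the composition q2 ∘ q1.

q2 · q1 = 0.0911 - 0.4592i + 0.8516j + 0.2361k
0.0911 - 0.4592i + 0.8516j + 0.2361k


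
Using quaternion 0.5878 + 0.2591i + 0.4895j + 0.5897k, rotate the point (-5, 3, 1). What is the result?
(0.436, -3.951, 4.382)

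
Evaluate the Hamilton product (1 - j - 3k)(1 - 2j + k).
2 - 7i - 3j - 2k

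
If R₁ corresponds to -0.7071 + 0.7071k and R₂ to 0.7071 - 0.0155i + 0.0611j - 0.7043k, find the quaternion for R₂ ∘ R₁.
-0.002 + 0.0542i - 0.0322j + 0.998k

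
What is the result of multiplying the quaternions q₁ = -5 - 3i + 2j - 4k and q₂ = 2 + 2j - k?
-18 - 9j - 9k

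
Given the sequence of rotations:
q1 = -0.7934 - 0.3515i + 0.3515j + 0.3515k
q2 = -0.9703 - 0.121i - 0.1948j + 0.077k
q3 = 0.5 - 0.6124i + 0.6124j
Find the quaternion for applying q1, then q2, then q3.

q2 · q1 = 0.7687 + 0.3415i - 0.171j - 0.5132k
q3 · q2 · q1 = 0.6982 - 0.6143i + 0.071j - 0.361k
0.6982 - 0.6143i + 0.071j - 0.361k


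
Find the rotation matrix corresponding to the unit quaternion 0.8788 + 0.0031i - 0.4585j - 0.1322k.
[[0.5446, 0.2295, -0.8067], [-0.2352, 0.965, 0.1158], [0.805, 0.1267, 0.5795]]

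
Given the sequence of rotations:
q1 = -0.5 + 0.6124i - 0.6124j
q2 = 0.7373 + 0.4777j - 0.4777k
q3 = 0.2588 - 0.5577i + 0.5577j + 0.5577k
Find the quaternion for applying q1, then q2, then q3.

q2 · q1 = -0.0761 + 0.159i - 0.9829j - 0.0537k
q3 · q2 · q1 = 0.6471 + 0.6018i - 0.2381j + 0.4032k
0.6471 + 0.6018i - 0.2381j + 0.4032k


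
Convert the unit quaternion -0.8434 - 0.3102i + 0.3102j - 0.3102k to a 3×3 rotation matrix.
[[0.6151, -0.7157, -0.3308], [0.3308, 0.6151, -0.7157], [0.7157, 0.3308, 0.6151]]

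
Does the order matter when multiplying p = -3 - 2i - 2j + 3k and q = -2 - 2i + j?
Yes: pq = 4 + 7i - 5j - 12k ≠ 4 + 13i + 7j = qp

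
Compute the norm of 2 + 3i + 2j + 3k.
√26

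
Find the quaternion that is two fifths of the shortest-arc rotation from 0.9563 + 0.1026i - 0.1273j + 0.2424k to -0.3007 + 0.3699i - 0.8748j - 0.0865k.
0.8884 - 0.1226i + 0.3774j + 0.2308k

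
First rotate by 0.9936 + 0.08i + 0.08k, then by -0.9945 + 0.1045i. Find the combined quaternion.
-0.9965 + 0.0243i - 0.0084j - 0.0796k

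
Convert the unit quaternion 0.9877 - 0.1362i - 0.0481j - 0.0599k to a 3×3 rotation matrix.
[[0.9882, 0.1314, -0.0787], [-0.1052, 0.9557, 0.2748], [0.1113, -0.2633, 0.9583]]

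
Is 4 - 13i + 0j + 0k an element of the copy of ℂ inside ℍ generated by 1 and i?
Yes. The quaternion 4 - 13i has j- and k-coefficients y = z = 0, so it lies in the complex subalgebra spanned by 1 and i.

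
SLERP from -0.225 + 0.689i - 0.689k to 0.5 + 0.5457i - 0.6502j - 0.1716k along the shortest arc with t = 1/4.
-0.0311 + 0.7481i - 0.2044j - 0.6305k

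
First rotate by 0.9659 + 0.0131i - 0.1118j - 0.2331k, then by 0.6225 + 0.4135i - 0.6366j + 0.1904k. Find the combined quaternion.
0.5691 + 0.5772i - 0.5856j + 0.0009k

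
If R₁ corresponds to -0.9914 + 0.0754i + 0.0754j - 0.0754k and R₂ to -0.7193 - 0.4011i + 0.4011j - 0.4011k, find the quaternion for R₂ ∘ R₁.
0.6829 + 0.3434i - 0.5124j + 0.3914k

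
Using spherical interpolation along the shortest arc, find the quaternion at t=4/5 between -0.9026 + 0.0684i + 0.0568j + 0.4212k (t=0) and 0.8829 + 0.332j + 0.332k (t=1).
-0.9463 + 0.0155i - 0.2659j - 0.1831k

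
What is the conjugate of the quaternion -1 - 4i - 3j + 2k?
-1 + 4i + 3j - 2k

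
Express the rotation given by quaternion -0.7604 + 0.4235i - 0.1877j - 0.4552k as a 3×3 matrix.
[[0.5151, -0.8513, -0.1001], [0.5333, 0.2269, 0.8149], [-0.671, -0.4732, 0.5708]]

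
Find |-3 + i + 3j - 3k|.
√28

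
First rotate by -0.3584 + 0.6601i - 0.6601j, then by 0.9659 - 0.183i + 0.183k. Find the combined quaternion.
-0.2254 + 0.824i - 0.5168j + 0.0552k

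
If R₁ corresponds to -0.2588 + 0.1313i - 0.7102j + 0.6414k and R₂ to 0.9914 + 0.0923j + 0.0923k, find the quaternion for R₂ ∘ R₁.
-0.2502 + 0.2549i - 0.7159j + 0.5999k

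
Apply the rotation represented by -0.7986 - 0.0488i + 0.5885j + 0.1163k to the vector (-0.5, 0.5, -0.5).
(0.4, 0.576, -0.508)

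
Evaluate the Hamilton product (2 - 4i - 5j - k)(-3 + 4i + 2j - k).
19 + 27i + 11j + 13k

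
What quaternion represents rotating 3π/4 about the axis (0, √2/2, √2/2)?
0.3827 + 0.6533j + 0.6533k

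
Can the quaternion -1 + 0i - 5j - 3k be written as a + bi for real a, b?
No. The quaternion -1 - 5j - 3k has j-coefficient y = -5 and k-coefficient z = -3, not both zero, so it does not lie in the complex subalgebra spanned by 1 and i.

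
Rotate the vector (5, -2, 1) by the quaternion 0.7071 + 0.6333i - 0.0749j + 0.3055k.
(5.345, 0.722, 0.951)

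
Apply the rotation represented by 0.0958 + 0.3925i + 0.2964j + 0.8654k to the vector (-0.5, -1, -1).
(-0.466, 0.169, -1.416)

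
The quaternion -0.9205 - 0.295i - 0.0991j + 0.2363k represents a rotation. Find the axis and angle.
axis = (-0.755, -0.2536, 0.6047), θ = 314°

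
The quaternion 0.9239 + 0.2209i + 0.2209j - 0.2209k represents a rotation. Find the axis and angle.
axis = (√3/3, √3/3, -√3/3), θ = π/4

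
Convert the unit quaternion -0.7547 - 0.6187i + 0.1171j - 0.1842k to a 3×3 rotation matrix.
[[0.9047, -0.4229, 0.0512], [0.1331, 0.1666, -0.977], [0.4047, 0.8907, 0.207]]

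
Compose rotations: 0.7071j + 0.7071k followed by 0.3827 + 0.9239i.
-0.3827j + 0.9239k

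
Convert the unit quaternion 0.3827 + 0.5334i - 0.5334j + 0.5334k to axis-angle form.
axis = (√3/3, -√3/3, √3/3), θ = 3π/4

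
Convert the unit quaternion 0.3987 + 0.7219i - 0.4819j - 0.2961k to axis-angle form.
axis = (0.7872, -0.5255, -0.3229), θ = 133°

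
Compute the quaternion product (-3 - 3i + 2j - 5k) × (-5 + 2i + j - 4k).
-1 + 6i - 35j + 30k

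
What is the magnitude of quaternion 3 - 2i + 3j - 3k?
√31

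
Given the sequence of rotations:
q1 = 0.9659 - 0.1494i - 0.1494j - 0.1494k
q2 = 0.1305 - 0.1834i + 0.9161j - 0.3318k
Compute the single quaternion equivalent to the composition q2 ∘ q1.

q2 · q1 = 0.1859 - 0.3831i + 0.8875j - 0.1757k
0.1859 - 0.3831i + 0.8875j - 0.1757k


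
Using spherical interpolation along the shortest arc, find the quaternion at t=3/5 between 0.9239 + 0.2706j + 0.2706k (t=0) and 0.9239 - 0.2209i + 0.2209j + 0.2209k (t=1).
0.9299 - 0.1333i + 0.2424j + 0.2424k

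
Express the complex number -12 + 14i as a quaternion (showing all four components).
-12 + 14i + 0j + 0k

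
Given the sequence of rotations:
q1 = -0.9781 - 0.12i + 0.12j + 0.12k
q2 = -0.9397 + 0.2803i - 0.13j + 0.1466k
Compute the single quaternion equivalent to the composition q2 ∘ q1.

q2 · q1 = 0.9508 - 0.1946i - 0.0368j - 0.2381k
0.9508 - 0.1946i - 0.0368j - 0.2381k


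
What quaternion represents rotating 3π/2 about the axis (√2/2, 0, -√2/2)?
-0.7071 + 0.5i - 0.5k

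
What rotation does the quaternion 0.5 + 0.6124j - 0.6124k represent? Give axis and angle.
axis = (0, √2/2, -√2/2), θ = 2π/3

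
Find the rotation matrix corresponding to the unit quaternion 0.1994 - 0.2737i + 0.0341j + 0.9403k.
[[-0.7707, -0.3937, -0.5011], [0.3563, -0.9182, 0.1733], [-0.5283, -0.045, 0.8479]]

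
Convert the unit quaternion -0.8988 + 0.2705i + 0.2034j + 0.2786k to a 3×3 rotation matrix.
[[0.762, 0.6109, -0.2149], [-0.3908, 0.6984, 0.5996], [0.5164, -0.3729, 0.7709]]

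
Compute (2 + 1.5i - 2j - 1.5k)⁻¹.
0.16 - 0.12i + 0.16j + 0.12k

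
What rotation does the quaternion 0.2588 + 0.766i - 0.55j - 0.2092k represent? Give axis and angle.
axis = (0.793, -0.5694, -0.2166), θ = 5π/6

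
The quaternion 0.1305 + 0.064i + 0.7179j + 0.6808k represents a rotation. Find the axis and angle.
axis = (0.0646, 0.7241, 0.6867), θ = 165°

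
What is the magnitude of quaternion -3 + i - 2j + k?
√15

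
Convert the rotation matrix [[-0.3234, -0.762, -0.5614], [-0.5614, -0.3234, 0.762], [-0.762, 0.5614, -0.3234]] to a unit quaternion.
0.0872 - 0.5752i + 0.5752j + 0.5752k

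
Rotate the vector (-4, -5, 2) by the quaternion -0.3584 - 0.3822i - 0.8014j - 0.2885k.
(1.365, -5.608, -3.419)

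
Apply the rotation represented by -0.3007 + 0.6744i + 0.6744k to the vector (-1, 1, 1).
(1.225, -0.008, -1.225)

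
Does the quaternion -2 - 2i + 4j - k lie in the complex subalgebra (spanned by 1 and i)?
No. The quaternion -2 - 2i + 4j - k has j-coefficient y = 4 and k-coefficient z = -1, not both zero, so it does not lie in the complex subalgebra spanned by 1 and i.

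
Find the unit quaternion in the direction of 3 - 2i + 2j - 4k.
0.5222 - 0.3482i + 0.3482j - 0.6963k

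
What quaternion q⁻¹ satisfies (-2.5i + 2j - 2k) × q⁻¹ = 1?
0.1754i - 0.1404j + 0.1404k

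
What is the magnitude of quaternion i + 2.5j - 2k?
3.354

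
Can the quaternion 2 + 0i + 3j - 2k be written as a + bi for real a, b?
No. The quaternion 2 + 3j - 2k has j-coefficient y = 3 and k-coefficient z = -2, not both zero, so it does not lie in the complex subalgebra spanned by 1 and i.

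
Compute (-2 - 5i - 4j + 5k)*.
-2 + 5i + 4j - 5k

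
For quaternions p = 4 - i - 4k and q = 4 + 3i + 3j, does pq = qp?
No: pq = 19 + 20i - 19k ≠ 19 - 4i + 24j - 13k = qp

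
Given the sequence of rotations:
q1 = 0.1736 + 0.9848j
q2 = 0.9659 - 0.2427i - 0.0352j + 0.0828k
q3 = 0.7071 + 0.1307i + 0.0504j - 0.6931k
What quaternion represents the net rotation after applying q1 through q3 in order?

q2 · q1 = 0.2023 - 0.1237i + 0.9451j - 0.2246k
q3 · q2 · q1 = -0.0441 + 0.5827i + 0.7936j - 0.1693k
-0.0441 + 0.5827i + 0.7936j - 0.1693k


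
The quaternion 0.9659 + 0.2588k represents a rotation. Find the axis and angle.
axis = (0, 0, 1), θ = π/6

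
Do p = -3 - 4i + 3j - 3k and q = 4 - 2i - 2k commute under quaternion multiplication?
No: pq = -26 - 16i + 10j ≠ -26 - 4i + 14j - 12k = qp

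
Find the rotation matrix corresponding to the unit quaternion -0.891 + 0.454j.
[[0.5878, 0, -0.809], [0, 1, 0], [0.809, 0, 0.5878]]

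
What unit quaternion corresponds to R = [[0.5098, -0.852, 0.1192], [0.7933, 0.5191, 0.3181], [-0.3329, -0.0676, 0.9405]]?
0.8616 - 0.1119i + 0.1312j + 0.4774k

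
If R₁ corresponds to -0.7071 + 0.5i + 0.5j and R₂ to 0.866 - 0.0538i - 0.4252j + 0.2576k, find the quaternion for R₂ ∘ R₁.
-0.3728 + 0.3422i + 0.8625j + 0.0036k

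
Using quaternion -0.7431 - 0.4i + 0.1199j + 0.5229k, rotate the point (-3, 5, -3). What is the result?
(3.922, 4.692, 2.366)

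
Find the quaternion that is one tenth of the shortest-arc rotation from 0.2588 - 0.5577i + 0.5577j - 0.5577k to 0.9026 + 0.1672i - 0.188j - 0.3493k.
0.3721 - 0.5122i + 0.5093j - 0.583k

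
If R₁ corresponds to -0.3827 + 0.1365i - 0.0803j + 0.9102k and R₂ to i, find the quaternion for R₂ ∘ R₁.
-0.1365 - 0.3827i - 0.9102j - 0.0803k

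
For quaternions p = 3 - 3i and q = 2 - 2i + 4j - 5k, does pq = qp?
No: pq = -12i - 3j - 27k ≠ -12i + 27j - 3k = qp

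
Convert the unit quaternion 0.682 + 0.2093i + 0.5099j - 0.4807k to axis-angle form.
axis = (0.2862, 0.6972, -0.6573), θ = 94°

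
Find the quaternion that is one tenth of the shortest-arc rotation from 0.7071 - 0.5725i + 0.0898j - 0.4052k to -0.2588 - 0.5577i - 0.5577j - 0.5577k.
0.6385 - 0.6179i + 0.012j - 0.4588k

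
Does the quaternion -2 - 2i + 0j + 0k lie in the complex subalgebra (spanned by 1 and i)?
Yes. The quaternion -2 - 2i has j- and k-coefficients y = z = 0, so it lies in the complex subalgebra spanned by 1 and i.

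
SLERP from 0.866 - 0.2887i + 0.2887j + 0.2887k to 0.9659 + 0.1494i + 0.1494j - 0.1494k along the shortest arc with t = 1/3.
0.9446 - 0.1473i + 0.2535j + 0.1473k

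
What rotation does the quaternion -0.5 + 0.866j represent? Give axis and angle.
axis = (0, 1, 0), θ = 4π/3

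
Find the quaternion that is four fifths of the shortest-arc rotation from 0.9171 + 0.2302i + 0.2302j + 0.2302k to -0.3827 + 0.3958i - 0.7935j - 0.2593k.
0.5482 - 0.2843i + 0.7359j + 0.2776k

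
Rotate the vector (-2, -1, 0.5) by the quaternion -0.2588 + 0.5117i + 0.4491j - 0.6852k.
(0.113, -1.341, 1.854)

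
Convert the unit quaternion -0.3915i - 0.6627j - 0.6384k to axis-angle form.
axis = (-0.3915, -0.6627, -0.6384), θ = π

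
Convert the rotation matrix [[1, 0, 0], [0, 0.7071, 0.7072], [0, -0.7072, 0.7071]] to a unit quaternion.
0.9239 - 0.3827i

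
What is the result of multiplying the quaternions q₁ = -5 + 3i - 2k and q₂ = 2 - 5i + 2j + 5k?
15 + 35i - 15j - 23k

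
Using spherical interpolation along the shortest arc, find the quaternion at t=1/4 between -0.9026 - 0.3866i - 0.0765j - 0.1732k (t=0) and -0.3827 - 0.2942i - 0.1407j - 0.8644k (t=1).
-0.8294 - 0.3924i - 0.1012j - 0.3846k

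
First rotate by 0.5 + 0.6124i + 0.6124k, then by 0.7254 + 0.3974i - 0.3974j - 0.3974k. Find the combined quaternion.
0.3627 + 0.3996i - 0.6854j + 0.4889k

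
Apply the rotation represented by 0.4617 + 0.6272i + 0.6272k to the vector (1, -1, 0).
(0.792, 1.153, 0.208)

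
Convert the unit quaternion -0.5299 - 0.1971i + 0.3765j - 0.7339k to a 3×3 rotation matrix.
[[-0.3607, -0.9262, -0.1097], [0.6294, -0.1549, -0.7615], [0.6883, -0.3437, 0.6388]]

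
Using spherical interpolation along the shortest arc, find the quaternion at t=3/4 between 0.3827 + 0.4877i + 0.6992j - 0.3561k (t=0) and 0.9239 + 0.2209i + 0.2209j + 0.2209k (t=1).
0.8615 + 0.3226i + 0.3849j + 0.0742k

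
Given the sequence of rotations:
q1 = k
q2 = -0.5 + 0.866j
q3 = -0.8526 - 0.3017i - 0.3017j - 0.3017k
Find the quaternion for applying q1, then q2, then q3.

q2 · q1 = 0.866i - 0.5k
q3 · q2 · q1 = 0.1104 - 0.5875i - 0.4121j + 0.6876k
0.1104 - 0.5875i - 0.4121j + 0.6876k


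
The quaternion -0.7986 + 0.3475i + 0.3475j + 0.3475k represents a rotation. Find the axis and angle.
axis = (√3/3, √3/3, √3/3), θ = 286°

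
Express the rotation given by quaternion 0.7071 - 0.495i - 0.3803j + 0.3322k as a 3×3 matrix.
[[0.49, -0.0933, -0.8667], [0.8463, 0.2892, 0.4474], [0.2089, -0.9527, 0.2207]]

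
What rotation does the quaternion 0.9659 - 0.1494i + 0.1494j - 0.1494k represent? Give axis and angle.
axis = (-√3/3, √3/3, -√3/3), θ = π/6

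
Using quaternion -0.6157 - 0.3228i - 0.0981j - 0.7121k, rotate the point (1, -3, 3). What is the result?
(4.149, 0.835, 1.044)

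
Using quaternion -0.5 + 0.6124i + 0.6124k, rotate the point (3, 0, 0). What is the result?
(0.75, -1.837, 2.25)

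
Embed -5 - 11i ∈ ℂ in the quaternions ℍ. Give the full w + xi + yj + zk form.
-5 - 11i + 0j + 0k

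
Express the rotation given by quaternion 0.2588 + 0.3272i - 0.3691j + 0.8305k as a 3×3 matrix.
[[-0.6519, -0.6714, 0.3524], [0.1883, -0.5936, -0.7824], [0.7345, -0.4437, 0.5134]]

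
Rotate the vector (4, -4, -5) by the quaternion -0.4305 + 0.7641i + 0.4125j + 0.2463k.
(-1.323, -1.476, 7.285)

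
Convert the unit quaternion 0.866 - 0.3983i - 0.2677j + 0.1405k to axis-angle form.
axis = (-0.7965, -0.5354, 0.281), θ = π/3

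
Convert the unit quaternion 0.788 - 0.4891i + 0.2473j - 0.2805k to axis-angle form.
axis = (-0.7944, 0.4017, -0.4556), θ = 76°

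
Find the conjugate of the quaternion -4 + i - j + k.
-4 - i + j - k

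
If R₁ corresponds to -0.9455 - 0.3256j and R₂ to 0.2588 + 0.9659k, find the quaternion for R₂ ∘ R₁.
-0.2447 + 0.3145i - 0.0843j - 0.9133k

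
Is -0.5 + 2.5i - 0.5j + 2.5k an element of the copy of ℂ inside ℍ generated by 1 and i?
No. The quaternion -0.5 + 2.5i - 0.5j + 2.5k has j-coefficient y = -0.5 and k-coefficient z = 2.5, not both zero, so it does not lie in the complex subalgebra spanned by 1 and i.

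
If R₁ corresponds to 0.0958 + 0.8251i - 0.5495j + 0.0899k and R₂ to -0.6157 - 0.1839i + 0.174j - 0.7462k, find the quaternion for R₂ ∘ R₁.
0.2554 - 0.92i - 0.2442j - 0.1694k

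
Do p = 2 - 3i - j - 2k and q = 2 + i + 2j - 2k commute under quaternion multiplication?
No: pq = 5 + 2i - 6j - 13k ≠ 5 - 10i + 10j - 3k = qp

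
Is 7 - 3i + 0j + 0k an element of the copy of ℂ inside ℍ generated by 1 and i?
Yes. The quaternion 7 - 3i has j- and k-coefficients y = z = 0, so it lies in the complex subalgebra spanned by 1 and i.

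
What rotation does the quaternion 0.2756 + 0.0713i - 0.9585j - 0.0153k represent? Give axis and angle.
axis = (0.0742, -0.9971, -0.0159), θ = 148°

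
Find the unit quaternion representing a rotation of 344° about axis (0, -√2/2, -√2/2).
-0.9903 - 0.0984j - 0.0984k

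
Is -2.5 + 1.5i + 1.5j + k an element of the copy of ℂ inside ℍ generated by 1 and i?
No. The quaternion -2.5 + 1.5i + 1.5j + k has j-coefficient y = 1.5 and k-coefficient z = 1, not both zero, so it does not lie in the complex subalgebra spanned by 1 and i.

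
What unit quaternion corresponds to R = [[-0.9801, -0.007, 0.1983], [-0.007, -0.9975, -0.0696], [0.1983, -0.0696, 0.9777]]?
0.0997i - 0.035j + 0.9944k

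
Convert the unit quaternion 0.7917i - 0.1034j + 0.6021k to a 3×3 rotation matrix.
[[0.2536, -0.1637, 0.9534], [-0.1637, -0.9786, -0.1245], [0.9534, -0.1245, -0.275]]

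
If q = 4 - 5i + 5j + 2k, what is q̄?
4 + 5i - 5j - 2k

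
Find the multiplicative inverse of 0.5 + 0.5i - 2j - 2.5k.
0.0465 - 0.0465i + 0.186j + 0.2326k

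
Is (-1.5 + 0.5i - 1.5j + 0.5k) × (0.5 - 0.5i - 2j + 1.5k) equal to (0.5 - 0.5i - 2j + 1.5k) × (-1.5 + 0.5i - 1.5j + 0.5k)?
No: pq = -4.25 - 0.25i + 1.25j - 3.75k ≠ -4.25 + 2.25i + 3.25j - 0.25k = qp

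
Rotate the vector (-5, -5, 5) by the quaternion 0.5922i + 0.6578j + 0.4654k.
(0.354, -0.161, -8.652)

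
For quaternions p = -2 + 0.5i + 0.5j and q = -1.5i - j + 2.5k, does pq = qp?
No: pq = 1.25 + 4.25i + 0.75j - 4.75k ≠ 1.25 + 1.75i + 3.25j - 5.25k = qp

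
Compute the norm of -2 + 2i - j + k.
√10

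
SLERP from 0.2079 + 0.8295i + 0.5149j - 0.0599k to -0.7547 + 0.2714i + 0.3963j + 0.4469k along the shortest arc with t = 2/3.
-0.5094 + 0.5813i + 0.5422j + 0.3295k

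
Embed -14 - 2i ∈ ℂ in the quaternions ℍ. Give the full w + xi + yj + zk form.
-14 - 2i + 0j + 0k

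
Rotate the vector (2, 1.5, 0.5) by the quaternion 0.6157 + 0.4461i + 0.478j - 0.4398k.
(1.863, -0.392, -1.696)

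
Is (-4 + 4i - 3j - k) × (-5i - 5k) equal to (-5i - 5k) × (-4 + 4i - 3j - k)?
No: pq = 15 + 35i + 25j + 5k ≠ 15 + 5i - 25j + 35k = qp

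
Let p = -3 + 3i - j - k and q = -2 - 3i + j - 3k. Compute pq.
13 + 7i + 11j + 11k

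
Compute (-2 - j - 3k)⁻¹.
-0.1429 + 0.0714j + 0.2143k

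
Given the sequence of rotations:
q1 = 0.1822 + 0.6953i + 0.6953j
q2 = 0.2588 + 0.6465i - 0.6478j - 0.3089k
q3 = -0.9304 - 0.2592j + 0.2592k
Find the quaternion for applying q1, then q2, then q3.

q2 · q1 = 0.0481 + 0.5125i - 0.1529j + 0.8436k
q3 · q2 · q1 = -0.303 - 0.6559i + 0.2626j - 0.6396k
-0.303 - 0.6559i + 0.2626j - 0.6396k


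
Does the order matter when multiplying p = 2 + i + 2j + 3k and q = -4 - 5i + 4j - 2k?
Yes: pq = -5 - 30i - 13j - 2k ≠ -5 + 2i + 13j - 30k = qp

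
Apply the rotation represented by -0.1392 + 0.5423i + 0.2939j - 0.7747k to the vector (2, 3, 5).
(-5.047, -2.819, -2.141)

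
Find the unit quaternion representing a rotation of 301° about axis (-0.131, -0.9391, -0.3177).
-0.8704 - 0.0645i - 0.4624j - 0.1564k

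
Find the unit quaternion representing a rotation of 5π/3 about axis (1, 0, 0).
-0.866 + 0.5i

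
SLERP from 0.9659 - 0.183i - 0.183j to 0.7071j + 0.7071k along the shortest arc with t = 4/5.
0.2769 - 0.0525i - 0.7042j - 0.6517k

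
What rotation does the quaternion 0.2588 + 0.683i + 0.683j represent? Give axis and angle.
axis = (√2/2, √2/2, 0), θ = 5π/6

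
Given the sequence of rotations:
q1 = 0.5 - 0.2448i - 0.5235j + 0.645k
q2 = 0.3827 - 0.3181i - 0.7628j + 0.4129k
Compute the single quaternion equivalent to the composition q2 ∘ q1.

q2 · q1 = -0.5522 - 0.5286i - 0.4776j + 0.4331k
-0.5522 - 0.5286i - 0.4776j + 0.4331k


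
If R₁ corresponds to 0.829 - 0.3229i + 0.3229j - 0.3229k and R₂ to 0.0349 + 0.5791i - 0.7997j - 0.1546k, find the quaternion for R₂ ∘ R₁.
0.4242 + 0.7769i - 0.4148j - 0.2107k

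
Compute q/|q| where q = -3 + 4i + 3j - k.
-0.5071 + 0.6761i + 0.5071j - 0.169k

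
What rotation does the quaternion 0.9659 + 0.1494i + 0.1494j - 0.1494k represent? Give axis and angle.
axis = (√3/3, √3/3, -√3/3), θ = π/6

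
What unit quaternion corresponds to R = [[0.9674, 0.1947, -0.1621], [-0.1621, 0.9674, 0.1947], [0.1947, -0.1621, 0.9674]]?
0.9877 - 0.0903i - 0.0903j - 0.0903k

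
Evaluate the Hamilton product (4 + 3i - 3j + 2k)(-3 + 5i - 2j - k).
-31 + 18i + 14j - k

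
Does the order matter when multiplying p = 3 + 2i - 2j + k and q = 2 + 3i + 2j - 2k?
Yes: pq = 6 + 15i + 9j + 6k ≠ 6 + 11i - 5j - 14k = qp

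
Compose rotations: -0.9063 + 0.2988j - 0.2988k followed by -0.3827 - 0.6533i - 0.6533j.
0.542 + 0.7873i + 0.2825j - 0.0809k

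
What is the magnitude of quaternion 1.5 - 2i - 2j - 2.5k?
4.062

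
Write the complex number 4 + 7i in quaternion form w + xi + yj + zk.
4 + 7i + 0j + 0k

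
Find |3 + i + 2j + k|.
√15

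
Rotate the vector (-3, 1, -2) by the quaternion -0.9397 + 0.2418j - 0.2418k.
(-1.844, -0.246, -3.246)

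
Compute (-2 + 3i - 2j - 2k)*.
-2 - 3i + 2j + 2k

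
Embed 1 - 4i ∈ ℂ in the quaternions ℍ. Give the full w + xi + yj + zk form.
1 - 4i + 0j + 0k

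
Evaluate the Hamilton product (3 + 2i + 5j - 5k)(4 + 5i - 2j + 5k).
37 + 38i - 21j - 34k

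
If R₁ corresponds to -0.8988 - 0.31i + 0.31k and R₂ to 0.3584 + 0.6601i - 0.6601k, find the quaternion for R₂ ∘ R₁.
0.0871 - 0.7044i + 0.7044k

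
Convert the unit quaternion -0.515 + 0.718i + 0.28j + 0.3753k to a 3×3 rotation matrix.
[[0.5615, 0.7886, 0.2505], [0.0155, -0.3127, 0.9497], [0.8273, -0.5294, -0.1878]]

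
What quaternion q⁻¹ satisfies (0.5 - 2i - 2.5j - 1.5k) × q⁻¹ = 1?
0.0392 + 0.1569i + 0.1961j + 0.1176k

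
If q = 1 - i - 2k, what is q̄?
1 + i + 2k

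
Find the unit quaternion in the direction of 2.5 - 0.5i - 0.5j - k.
0.898 - 0.1796i - 0.1796j - 0.3592k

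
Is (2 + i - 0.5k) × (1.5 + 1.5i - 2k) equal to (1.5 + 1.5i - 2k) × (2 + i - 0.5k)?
No: pq = 0.5 + 4.5i + 1.25j - 4.75k ≠ 0.5 + 4.5i - 1.25j - 4.75k = qp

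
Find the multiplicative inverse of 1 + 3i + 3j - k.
0.05 - 0.15i - 0.15j + 0.05k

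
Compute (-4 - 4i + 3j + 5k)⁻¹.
-0.0606 + 0.0606i - 0.0455j - 0.0758k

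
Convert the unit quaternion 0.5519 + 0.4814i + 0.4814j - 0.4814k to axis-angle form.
axis = (√3/3, √3/3, -√3/3), θ = 113°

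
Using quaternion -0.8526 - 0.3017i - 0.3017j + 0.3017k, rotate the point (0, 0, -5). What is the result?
(-1.662, 3.483, -3.18)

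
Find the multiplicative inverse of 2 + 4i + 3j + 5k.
0.037 - 0.0741i - 0.0556j - 0.0926k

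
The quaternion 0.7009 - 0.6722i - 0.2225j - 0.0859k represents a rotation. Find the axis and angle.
axis = (-0.9424, -0.3119, -0.1204), θ = 91°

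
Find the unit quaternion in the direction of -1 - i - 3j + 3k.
-0.2236 - 0.2236i - 0.6708j + 0.6708k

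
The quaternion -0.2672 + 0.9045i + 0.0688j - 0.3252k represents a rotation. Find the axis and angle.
axis = (0.9386, 0.0714, -0.3375), θ = 211°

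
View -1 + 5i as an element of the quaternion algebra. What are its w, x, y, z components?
-1 + 5i + 0j + 0k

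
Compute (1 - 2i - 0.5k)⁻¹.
0.1905 + 0.381i + 0.0952k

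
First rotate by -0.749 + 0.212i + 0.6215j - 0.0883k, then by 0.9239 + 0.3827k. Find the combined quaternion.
-0.6582 - 0.042i + 0.6553j - 0.3682k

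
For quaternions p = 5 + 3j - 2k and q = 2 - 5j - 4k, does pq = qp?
No: pq = 17 - 22i - 19j - 24k ≠ 17 + 22i - 19j - 24k = qp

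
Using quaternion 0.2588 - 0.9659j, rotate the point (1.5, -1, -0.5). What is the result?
(-1.049, -1, 1.183)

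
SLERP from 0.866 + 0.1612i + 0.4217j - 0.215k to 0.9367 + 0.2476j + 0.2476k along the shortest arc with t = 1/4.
0.908 + 0.1234i + 0.3877j - 0.0999k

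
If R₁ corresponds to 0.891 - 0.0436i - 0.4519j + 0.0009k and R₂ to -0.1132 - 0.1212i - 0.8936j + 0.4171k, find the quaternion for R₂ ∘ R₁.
-0.5103 + 0.0846i - 0.7631j + 0.3873k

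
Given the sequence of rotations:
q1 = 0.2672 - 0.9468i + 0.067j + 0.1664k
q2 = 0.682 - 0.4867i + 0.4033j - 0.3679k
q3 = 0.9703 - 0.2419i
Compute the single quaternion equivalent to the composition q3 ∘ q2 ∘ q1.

q2 · q1 = -0.2444 - 0.684i + 0.5828j + 0.3644k
q3 · q2 · q1 = -0.4026 - 0.6046i + 0.6536j + 0.2126k
-0.4026 - 0.6046i + 0.6536j + 0.2126k


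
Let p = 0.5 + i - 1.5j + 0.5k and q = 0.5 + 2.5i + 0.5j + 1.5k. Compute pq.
-2.25 - 0.75i - 0.75j + 5.25k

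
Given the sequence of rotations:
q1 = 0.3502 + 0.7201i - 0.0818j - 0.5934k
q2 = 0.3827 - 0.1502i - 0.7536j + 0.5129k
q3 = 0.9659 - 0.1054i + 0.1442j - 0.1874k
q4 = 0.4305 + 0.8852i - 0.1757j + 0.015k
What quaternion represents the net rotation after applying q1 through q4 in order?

q2 · q1 = 0.4849 + 0.7121i - 0.015j + 0.5075k
q3 · q2 · q1 = 0.6407 + 0.7071i - 0.0245j + 0.2982k
q4 · q3 · q2 · q1 = -0.3589 + 0.8195i - 0.3765j + 0.2405k
-0.3589 + 0.8195i - 0.3765j + 0.2405k


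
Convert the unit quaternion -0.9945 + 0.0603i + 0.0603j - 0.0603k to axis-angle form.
axis = (√3/3, √3/3, -√3/3), θ = 348°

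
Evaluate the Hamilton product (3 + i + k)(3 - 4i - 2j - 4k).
17 - 7i - 6j - 11k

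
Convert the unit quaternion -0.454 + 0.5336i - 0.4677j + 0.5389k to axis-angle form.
axis = (0.5989, -0.5249, 0.6048), θ = 234°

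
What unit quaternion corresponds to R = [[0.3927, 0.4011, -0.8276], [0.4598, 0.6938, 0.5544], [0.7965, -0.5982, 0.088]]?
0.7373 - 0.3908i - 0.5507j + 0.0199k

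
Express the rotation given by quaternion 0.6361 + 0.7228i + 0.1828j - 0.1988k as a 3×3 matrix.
[[0.8541, 0.5172, -0.0548], [0.0113, -0.1239, -0.9922], [-0.5199, 0.8469, -0.1117]]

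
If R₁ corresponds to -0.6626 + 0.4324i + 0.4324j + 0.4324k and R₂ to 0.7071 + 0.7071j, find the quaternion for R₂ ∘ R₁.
-0.7743 + 0.6115i - 0.1628j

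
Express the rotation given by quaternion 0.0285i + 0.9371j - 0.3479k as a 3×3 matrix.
[[-0.9984, 0.0534, -0.0198], [0.0534, 0.7563, -0.652], [-0.0198, -0.652, -0.7579]]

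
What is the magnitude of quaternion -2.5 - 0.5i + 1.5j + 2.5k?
√15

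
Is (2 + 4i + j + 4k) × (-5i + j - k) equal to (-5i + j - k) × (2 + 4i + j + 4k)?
No: pq = 23 - 15i - 14j + 7k ≠ 23 - 5i + 18j - 11k = qp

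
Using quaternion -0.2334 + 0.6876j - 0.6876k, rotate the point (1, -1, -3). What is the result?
(0.393, 3.103, 1.103)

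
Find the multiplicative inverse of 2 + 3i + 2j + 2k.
0.0952 - 0.1429i - 0.0952j - 0.0952k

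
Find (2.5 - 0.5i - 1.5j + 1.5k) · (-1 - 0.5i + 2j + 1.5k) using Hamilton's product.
-2 - 6i + 6.5j + 0.5k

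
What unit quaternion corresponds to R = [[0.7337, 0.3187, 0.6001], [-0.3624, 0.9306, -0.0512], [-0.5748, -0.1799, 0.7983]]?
0.9304 - 0.0346i + 0.3157j - 0.183k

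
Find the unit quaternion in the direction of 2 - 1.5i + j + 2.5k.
0.5443 - 0.4082i + 0.2722j + 0.6804k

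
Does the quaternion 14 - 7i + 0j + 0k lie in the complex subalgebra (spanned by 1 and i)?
Yes. The quaternion 14 - 7i has j- and k-coefficients y = z = 0, so it lies in the complex subalgebra spanned by 1 and i.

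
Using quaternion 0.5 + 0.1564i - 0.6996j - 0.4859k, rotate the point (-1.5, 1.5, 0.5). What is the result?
(0.651, 2.037, 0.419)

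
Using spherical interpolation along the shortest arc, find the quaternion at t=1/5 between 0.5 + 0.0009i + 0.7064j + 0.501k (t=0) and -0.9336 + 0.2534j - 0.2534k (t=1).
0.6679 + 0.0008i + 0.5519j + 0.4993k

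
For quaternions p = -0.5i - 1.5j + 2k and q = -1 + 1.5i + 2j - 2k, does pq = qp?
No: pq = 7.75 - 0.5i + 3.5j - 0.75k ≠ 7.75 + 1.5i - 0.5j - 3.25k = qp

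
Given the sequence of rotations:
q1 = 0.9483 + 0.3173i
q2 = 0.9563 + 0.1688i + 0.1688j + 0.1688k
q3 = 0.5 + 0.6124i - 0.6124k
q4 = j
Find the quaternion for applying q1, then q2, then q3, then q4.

q2 · q1 = 0.8533 + 0.4635i + 0.2136j + 0.1065k
q3 · q2 · q1 = 0.208 + 0.8851i - 0.2423j - 0.3385k
q4 · q3 · q2 · q1 = 0.2423 - 0.3385i + 0.208j - 0.8851k
0.2423 - 0.3385i + 0.208j - 0.8851k


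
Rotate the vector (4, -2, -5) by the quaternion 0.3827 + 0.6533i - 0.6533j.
(4.793, -1.207, 4.536)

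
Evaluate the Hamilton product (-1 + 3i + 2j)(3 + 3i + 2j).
-16 + 6i + 4j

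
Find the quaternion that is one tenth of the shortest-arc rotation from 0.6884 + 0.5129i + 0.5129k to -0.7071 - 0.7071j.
0.7297 + 0.4797i + 0.0858j + 0.4797k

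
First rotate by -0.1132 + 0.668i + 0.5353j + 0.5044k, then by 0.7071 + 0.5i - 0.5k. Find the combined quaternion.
-0.1618 + 0.6834i - 0.2077j + 0.6809k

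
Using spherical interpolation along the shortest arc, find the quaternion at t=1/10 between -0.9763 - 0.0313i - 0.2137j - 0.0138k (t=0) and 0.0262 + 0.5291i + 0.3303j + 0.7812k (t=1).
-0.9524 - 0.1073i - 0.2556j - 0.1269k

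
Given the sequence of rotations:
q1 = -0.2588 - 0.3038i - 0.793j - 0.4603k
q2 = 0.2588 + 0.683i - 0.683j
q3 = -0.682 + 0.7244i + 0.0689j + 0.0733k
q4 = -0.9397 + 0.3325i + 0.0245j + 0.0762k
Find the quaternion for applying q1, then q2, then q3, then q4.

q2 · q1 = -0.4011 + 0.059i + 0.2859j - 0.8682k
q3 · q2 · q1 = 0.2748 - 0.4116i + 0.4106j + 0.7658k
q4 · q3 · q2 · q1 = -0.1898 + 0.4656i - 0.6651j - 0.5521k
-0.1898 + 0.4656i - 0.6651j - 0.5521k


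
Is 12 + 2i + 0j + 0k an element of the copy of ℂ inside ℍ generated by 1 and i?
Yes. The quaternion 12 + 2i has j- and k-coefficients y = z = 0, so it lies in the complex subalgebra spanned by 1 and i.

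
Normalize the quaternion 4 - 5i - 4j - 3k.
0.4924 - 0.6155i - 0.4924j - 0.3693k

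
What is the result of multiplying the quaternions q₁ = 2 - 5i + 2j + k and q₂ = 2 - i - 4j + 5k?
2 + 2i + 20j + 34k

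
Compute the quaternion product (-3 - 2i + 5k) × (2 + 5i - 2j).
4 - 9i + 31j + 14k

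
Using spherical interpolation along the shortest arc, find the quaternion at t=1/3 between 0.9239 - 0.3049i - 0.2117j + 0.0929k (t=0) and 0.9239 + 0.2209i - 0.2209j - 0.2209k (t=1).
0.9653 - 0.1328i - 0.2244j - 0.0138k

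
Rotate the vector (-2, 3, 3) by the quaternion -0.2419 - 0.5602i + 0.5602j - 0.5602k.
(-1.116, -2.749, -3.633)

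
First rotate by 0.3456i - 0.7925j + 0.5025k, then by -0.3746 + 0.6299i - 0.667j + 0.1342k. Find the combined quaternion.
-0.8137 - 0.3583i + 0.0267j - 0.4569k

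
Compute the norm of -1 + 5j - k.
√27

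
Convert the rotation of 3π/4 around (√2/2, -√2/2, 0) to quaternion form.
0.3827 + 0.6533i - 0.6533j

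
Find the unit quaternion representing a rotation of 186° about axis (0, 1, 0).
-0.0523 + 0.9986j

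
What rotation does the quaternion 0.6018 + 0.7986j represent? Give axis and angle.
axis = (0, 1, 0), θ = 106°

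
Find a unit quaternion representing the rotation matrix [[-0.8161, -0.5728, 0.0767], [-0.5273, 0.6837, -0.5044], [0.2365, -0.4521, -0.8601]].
-0.0436 - 0.3001i + 0.9165j - 0.2609k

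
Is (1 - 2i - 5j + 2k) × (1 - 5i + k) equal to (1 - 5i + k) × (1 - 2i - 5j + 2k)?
No: pq = -11 - 12i - 13j - 22k ≠ -11 - 2i + 3j + 28k = qp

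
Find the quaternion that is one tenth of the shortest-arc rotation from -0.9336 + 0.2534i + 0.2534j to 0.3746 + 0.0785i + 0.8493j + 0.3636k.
-0.9628 + 0.235i + 0.1224j - 0.0531k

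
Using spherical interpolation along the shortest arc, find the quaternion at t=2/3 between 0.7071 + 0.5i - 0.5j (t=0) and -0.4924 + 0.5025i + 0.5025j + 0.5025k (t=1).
0.6777 - 0.1781i - 0.5985j - 0.3883k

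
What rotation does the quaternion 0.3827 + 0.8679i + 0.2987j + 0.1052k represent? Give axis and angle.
axis = (0.9394, 0.3233, 0.1139), θ = 3π/4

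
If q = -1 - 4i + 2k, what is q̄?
-1 + 4i - 2k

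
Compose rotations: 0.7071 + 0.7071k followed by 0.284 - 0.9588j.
0.2008 - 0.678i - 0.678j + 0.2008k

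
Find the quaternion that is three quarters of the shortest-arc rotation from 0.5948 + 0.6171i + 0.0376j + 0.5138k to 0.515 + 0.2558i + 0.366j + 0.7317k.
0.5508 + 0.3579i + 0.2905j + 0.6958k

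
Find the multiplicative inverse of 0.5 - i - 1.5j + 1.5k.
0.087 + 0.1739i + 0.2609j - 0.2609k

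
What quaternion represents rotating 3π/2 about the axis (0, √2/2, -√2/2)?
-0.7071 + 0.5j - 0.5k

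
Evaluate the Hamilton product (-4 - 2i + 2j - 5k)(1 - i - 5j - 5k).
-21 - 33i + 17j + 27k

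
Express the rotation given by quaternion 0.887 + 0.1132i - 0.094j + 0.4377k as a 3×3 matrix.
[[0.5992, -0.7978, -0.0677], [0.7552, 0.5912, -0.2831], [0.2659, 0.1185, 0.9567]]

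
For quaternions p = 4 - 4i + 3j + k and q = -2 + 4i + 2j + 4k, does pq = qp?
No: pq = -2 + 34i + 22j - 6k ≠ -2 + 14i - 18j + 34k = qp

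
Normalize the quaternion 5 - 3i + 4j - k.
0.7001 - 0.4201i + 0.5601j - 0.14k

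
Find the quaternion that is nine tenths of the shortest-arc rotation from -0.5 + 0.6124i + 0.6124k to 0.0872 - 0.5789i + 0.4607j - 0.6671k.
-0.133 + 0.5933i - 0.42j + 0.6737k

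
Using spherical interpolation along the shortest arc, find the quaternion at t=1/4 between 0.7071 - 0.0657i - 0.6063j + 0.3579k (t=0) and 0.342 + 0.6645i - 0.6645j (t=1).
0.6644 + 0.1381i - 0.6763j + 0.2866k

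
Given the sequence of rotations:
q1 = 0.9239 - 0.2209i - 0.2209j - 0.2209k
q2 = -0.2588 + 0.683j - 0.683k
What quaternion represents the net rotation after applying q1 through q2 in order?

q2 · q1 = -0.2391 - 0.2446i + 0.8391j - 0.423k
-0.2391 - 0.2446i + 0.8391j - 0.423k


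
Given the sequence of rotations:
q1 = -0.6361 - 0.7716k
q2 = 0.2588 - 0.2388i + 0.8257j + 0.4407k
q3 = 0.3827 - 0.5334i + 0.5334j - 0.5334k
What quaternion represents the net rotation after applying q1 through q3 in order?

q2 · q1 = 0.1754 - 0.4852i - 0.7095j - 0.48k
q3 · q2 · q1 = -0.0693 - 0.9137i - 0.1752j + 0.36k
-0.0693 - 0.9137i - 0.1752j + 0.36k


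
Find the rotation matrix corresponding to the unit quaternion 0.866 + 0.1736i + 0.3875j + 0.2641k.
[[0.5602, -0.3229, 0.7628], [0.592, 0.8002, -0.096], [-0.5795, 0.5054, 0.6394]]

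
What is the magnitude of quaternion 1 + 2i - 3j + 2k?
√18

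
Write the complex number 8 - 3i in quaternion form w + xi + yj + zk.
8 - 3i + 0j + 0k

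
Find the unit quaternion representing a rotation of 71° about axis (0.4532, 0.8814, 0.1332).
0.8141 + 0.2632i + 0.5118j + 0.0773k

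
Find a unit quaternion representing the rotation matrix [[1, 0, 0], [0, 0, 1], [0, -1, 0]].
0.7071 - 0.7071i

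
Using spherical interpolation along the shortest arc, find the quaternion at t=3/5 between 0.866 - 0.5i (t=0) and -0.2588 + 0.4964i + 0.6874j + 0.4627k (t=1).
0.588 - 0.5769i - 0.4703j - 0.3166k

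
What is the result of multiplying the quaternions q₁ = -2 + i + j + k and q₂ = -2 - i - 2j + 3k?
4 + 5i - 2j - 9k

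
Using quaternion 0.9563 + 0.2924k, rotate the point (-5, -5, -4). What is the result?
(-1.349, -6.941, -4)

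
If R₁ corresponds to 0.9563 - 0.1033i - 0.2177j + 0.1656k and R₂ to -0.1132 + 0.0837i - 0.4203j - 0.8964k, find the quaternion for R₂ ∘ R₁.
-0.0427 - 0.173i - 0.2986j - 0.9376k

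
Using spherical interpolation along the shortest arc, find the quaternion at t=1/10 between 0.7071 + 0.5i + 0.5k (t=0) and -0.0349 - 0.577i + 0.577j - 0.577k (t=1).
0.6589 + 0.5298i - 0.0667j + 0.5298k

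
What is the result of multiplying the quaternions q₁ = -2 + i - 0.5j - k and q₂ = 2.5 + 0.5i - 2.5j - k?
-7.75 - 0.5i + 4.25j - 2.75k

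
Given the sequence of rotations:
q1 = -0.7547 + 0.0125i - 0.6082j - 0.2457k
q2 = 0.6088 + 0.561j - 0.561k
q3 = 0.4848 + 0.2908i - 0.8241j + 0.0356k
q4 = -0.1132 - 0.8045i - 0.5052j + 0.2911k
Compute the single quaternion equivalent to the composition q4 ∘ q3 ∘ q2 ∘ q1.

q2 · q1 = -0.2561 - 0.4714i - 0.8007j + 0.2668k
q3 · q2 · q1 = -0.6564 - 0.4944i - 0.2715j - 0.5011k
q4 · q3 · q2 · q1 = -0.3147 + 0.9162i - 0.1847j - 0.1657k
-0.3147 + 0.9162i - 0.1847j - 0.1657k


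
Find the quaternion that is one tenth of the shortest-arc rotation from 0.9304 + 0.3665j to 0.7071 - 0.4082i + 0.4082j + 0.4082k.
0.9238 - 0.0436i + 0.3778j + 0.0436k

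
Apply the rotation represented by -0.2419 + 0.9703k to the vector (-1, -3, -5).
(-0.525, 3.118, -5)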